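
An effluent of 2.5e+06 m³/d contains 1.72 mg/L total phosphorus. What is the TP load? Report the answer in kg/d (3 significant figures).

4300 kg/d

2.5e+06 m³/d = 28.94 m³/s.
Mass flux = Q·C = 28.94 m³/s × 1.72 g/m³ = 49.77 g/s.
= 49.77 g/s × 86.4 = 4300 kg/d.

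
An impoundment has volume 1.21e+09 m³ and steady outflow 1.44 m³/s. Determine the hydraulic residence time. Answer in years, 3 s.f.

26.6 yr

Q = 1.44 m³/s × 3.156e+07 s/yr = 4.544e+07 m³/yr.
Hydraulic residence time τ = V/Q = 1.21e+09/4.544e+07 = 26.63 yr.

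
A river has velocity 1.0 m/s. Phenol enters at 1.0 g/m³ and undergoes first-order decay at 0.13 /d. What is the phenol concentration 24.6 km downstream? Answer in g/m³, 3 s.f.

Travel time t = 24.6 km / 1.0 m/s = 2.46e+04/1.0 = 2.46e+04 s = 0.2847 d.
First-order decay: C = 1.0·exp(−0.13·0.2847) = 1.0·0.9637 = 0.9637 g/m³.

0.964 g/m³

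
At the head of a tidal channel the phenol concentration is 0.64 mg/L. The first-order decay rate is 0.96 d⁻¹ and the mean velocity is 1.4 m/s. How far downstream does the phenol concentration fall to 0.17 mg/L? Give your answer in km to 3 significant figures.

From C = C₀·e^(−kt), t = ln(C₀/C)/k = ln(0.64/0.17)/0.96 = 1.326/0.96 = 1.381 d.
Distance = v·t = 1.4 m/s × 1.193e+05 s = 1.67e+05 m = 167 km.

167 km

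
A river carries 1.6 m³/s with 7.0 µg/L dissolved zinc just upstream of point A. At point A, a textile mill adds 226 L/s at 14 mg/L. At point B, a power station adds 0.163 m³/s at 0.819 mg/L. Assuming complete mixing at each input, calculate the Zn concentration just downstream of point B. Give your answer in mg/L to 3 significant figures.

7.0 µg/L = 0.007 mg/L.
226 L/s = 0.226 m³/s.
After input A: C = (1.6·0.007 + 0.226·14) / 1.826 = 1.739 mg/L.
After input B: C = (1.826·1.739 + 0.163·0.819) / 1.989 = 1.663 mg/L.

1.66 mg/L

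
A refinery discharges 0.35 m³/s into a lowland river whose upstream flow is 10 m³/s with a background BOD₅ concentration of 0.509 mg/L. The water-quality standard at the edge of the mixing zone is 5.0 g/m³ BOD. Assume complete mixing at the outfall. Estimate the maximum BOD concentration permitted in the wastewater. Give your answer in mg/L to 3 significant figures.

133 mg/L

Mass balance: 5·10.35 = 0.35·Cₑ + 10·0.509.
Cₑ = (51.75 − 5.09) / 0.35 = 133.3 mg/L.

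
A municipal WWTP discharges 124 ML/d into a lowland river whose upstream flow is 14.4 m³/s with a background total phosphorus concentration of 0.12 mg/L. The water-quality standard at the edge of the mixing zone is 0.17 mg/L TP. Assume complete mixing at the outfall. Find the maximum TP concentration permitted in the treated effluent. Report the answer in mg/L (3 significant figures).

124 ML/d = 1.435 m³/s.
Mass balance: 0.17·15.84 = 1.435·Cₑ + 14.4·0.12.
Cₑ = (2.692 − 1.728) / 1.435 = 0.6717 mg/L.

0.672 mg/L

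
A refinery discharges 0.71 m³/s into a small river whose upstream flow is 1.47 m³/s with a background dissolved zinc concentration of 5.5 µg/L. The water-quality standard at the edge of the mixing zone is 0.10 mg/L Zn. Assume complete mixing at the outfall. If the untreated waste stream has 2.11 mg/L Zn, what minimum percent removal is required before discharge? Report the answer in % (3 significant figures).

5.5 µg/L = 0.0055 mg/L.
Mass balance: 0.1·2.18 = 0.71·Cₑ + 1.47·0.0055.
Cₑ = (0.218 − 0.008085) / 0.71 = 0.2957 mg/L.
Required removal = 1 − 0.2957/2.11 = 85.99 %.

86.0 %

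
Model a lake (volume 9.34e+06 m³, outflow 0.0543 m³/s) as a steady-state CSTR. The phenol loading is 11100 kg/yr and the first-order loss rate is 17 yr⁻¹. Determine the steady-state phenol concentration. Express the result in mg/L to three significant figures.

0.0692 mg/L

Outflow Q = 0.0543 m³/s × 3.156e+07 s/yr = 1.714e+06 m³/yr.
Steady-state CSTR mass balance: W = Q·C + k·V·C, so C = W/(Q + kV).
Q + kV = 1.714e+06 + 17·9.34e+06 = 1.605e+08 m³/yr.
C = 11100/1.605e+08 = 6.916e-05 kg/m³ = 0.06916 mg/L.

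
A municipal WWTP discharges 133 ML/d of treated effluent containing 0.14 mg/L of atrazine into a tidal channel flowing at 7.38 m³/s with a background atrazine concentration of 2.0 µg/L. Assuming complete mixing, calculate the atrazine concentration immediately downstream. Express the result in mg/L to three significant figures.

0.0258 mg/L

133 ML/d = 1.539 m³/s.
2.0 µg/L = 0.002 mg/L.
Flow-weighted mixing gives C = (1.539·0.14 + 7.38·0.002) / (1.539 + 7.38) = 0.2303/8.919 = 0.02582 mg/L.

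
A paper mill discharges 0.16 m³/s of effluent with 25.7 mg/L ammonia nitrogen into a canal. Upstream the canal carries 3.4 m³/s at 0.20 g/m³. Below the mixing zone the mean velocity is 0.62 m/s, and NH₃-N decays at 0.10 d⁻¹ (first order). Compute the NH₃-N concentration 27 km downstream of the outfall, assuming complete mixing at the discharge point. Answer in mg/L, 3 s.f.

After complete mixing, C₀ = (0.16·25.7 + 3.4·0.2) / 3.56 = 1.346 mg/L.
Travel time t = 2.7e+04 m / 0.62 m/s = 4.355e+04 s = 0.504 d.
C = 1.346·exp(−0.10·0.504) = 1.346·0.9508 = 1.28 mg/L.

1.28 mg/L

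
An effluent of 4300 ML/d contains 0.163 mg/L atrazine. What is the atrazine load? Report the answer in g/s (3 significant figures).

8.11 g/s

4300 ML/d = 49.77 m³/s.
Mass flux = Q·C = 49.77 m³/s × 0.163 g/m³ = 8.112 g/s.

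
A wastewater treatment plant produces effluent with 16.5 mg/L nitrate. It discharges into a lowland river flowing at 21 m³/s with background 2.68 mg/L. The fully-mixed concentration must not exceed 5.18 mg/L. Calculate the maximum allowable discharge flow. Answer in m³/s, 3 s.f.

Mass balance at complete mixing: C_std·(Q_w + Q_r) = Q_w·C_e + Q_r·C_b.
Rearranging, Q_w = Q_r·(C_std − C_b)/(C_e − C_std) = 21·(5.18 − 2.68) / (16.5 − 5.18) = 4.638 m³/s.

4.64 m³/s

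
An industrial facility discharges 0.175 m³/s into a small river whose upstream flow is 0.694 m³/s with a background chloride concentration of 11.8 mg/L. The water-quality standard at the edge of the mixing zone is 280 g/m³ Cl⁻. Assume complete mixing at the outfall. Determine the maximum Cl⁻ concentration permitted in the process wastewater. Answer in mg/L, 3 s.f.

Mass balance: 280·0.869 = 0.175·Cₑ + 0.694·11.8.
Cₑ = (243.3 − 8.189) / 0.175 = 1344 mg/L.

1340 mg/L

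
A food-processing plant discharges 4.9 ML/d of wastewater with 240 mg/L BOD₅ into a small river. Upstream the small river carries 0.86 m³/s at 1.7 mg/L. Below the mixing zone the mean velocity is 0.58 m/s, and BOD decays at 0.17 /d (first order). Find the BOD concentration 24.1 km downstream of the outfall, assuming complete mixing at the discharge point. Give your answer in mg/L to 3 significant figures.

15.2 mg/L

4.9 ML/d = 0.05671 m³/s.
After complete mixing, C₀ = (0.05671·240 + 0.86·1.7) / 0.9167 = 16.44 mg/L.
Travel time t = 2.41e+04 m / 0.58 m/s = 4.155e+04 s = 0.4809 d.
C = 16.44·exp(−0.17·0.4809) = 16.44·0.9215 = 15.15 mg/L.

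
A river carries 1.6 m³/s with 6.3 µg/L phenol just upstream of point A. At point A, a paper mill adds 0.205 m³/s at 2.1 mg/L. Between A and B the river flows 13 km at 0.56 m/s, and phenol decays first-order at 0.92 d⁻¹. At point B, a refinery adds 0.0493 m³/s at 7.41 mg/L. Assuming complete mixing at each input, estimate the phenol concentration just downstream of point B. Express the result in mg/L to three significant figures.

0.383 mg/L

6.3 µg/L = 0.0063 mg/L.
After input A: C = (1.6·0.0063 + 0.205·2.1) / 1.805 = 0.2441 mg/L.
Over the 13 km reach to input B (t = 2.321e+04 s = 0.2687 d), decay gives C = 0.2441·exp(−0.92·0.2687) = 0.1906 mg/L.
After input B: C = (1.805·0.1906 + 0.0493·7.41) / 1.854 = 0.3826 mg/L.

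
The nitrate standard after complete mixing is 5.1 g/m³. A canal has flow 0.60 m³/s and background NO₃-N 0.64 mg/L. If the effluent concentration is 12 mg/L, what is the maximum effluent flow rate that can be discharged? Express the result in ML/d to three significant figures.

Mass balance at complete mixing: C_std·(Q_w + Q_r) = Q_w·C_e + Q_r·C_b.
Rearranging, Q_w = Q_r·(C_std − C_b)/(C_e − C_std) = 0.60·(5.1 − 0.64) / (12 − 5.1) = 0.3878 m³/s.
= 33.51 ML/d.

33.5 ML/d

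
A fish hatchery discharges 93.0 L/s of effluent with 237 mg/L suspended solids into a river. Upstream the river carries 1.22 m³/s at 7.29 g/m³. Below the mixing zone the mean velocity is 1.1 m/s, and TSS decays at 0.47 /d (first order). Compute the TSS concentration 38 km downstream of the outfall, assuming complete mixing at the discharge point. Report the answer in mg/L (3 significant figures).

19.5 mg/L

93.0 L/s = 0.093 m³/s.
After complete mixing, C₀ = (0.093·237 + 1.22·7.29) / 1.313 = 23.56 mg/L.
Travel time t = 3.8e+04 m / 1.1 m/s = 3.455e+04 s = 0.3998 d.
C = 23.56·exp(−0.47·0.3998) = 23.56·0.8287 = 19.52 mg/L.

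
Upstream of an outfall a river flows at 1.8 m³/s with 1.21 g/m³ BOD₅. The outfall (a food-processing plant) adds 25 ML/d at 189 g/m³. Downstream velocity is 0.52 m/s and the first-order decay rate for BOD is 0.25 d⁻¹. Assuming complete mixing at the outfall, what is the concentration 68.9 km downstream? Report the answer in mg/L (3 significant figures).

18.5 mg/L

25 ML/d = 0.2894 m³/s.
After complete mixing, C₀ = (0.2894·189 + 1.8·1.21) / 2.089 = 27.22 mg/L.
Travel time t = 6.89e+04 m / 0.52 m/s = 1.325e+05 s = 1.534 d.
C = 27.22·exp(−0.25·1.534) = 27.22·0.6815 = 18.55 mg/L.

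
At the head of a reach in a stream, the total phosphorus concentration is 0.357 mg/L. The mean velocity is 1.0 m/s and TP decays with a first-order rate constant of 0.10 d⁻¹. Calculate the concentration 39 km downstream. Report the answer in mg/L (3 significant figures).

Travel time t = 39 km / 1.0 m/s = 3.9e+04/1.0 = 3.9e+04 s = 0.4514 d.
First-order decay: C = 0.357·exp(−0.10·0.4514) = 0.357·0.9559 = 0.3412 mg/L.

0.341 mg/L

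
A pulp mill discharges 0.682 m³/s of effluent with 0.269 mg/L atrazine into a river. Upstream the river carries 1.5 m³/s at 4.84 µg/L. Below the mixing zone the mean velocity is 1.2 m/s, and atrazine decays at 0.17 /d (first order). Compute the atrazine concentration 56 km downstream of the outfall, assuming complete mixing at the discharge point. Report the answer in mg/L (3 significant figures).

4.84 µg/L = 0.00484 mg/L.
After complete mixing, C₀ = (0.682·0.269 + 1.5·0.00484) / 2.182 = 0.08741 mg/L.
Travel time t = 5.6e+04 m / 1.2 m/s = 4.667e+04 s = 0.5401 d.
C = 0.08741·exp(−0.17·0.5401) = 0.08741·0.9123 = 0.07974 mg/L.

0.0797 mg/L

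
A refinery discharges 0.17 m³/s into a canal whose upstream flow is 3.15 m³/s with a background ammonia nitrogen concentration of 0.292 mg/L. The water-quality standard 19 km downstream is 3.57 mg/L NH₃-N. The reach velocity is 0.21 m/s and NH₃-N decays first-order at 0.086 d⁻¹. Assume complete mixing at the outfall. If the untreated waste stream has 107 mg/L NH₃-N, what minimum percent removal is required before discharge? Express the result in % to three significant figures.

Travel time to the compliance point: t = 1.9e+04/0.21 = 9.048e+04 s = 1.047 d; decay factor exp(−0.086·1.047) = 0.9139.
So the concentration just after mixing may be at most 3.57/0.9139 = 3.906 mg/L.
Mass balance: 3.906·3.32 = 0.17·Cₑ + 3.15·0.292.
Cₑ = (12.97 − 0.9198) / 0.17 = 70.88 mg/L.
Required removal = 1 − 70.88/107 = 33.76 %.

33.8 %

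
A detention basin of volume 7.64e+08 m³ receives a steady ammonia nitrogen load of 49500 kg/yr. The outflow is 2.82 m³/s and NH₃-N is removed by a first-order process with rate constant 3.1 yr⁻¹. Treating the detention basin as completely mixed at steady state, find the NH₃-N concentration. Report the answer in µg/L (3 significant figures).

20.1 µg/L

Outflow Q = 2.82 m³/s × 3.156e+07 s/yr = 8.899e+07 m³/yr.
Steady-state CSTR mass balance: W = Q·C + k·V·C, so C = W/(Q + kV).
Q + kV = 8.899e+07 + 3.1·7.64e+08 = 2.457e+09 m³/yr.
C = 49500/2.457e+09 = 2.014e-05 kg/m³ = 0.02014 mg/L = 20.14 µg/L.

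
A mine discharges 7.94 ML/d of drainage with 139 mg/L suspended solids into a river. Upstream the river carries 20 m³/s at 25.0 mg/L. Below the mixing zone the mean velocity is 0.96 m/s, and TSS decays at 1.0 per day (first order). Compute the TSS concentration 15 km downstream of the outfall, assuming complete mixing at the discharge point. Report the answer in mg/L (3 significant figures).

21.3 mg/L

7.94 ML/d = 0.0919 m³/s.
After complete mixing, C₀ = (0.0919·139 + 20·25) / 20.09 = 25.52 mg/L.
Travel time t = 1.5e+04 m / 0.96 m/s = 1.562e+04 s = 0.1808 d.
C = 25.52·exp(−1.0·0.1808) = 25.52·0.8346 = 21.3 mg/L.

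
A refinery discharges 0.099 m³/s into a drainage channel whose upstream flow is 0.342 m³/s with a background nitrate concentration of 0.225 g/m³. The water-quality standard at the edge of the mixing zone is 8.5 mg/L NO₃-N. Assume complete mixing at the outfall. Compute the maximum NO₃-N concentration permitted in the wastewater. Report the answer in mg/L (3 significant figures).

37.1 mg/L

Mass balance: 8.5·0.441 = 0.099·Cₑ + 0.342·0.225.
Cₑ = (3.749 − 0.07695) / 0.099 = 37.09 mg/L.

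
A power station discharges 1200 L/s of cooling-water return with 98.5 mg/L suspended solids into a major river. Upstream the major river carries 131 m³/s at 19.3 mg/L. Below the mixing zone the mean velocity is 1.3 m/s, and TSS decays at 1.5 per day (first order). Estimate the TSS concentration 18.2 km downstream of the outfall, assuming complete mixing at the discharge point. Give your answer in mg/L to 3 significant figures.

1200 L/s = 1.2 m³/s.
After complete mixing, C₀ = (1.2·98.5 + 131·19.3) / 132.2 = 20.02 mg/L.
Travel time t = 1.82e+04 m / 1.3 m/s = 1.4e+04 s = 0.162 d.
C = 20.02·exp(−1.5·0.162) = 20.02·0.7842 = 15.7 mg/L.

15.7 mg/L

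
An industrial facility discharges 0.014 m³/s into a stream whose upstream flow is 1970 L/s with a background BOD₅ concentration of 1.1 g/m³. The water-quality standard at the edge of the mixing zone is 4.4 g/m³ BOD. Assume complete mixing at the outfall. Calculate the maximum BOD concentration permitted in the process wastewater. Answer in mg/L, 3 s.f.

469 mg/L

1970 L/s = 1.97 m³/s.
Mass balance: 4.4·1.984 = 0.014·Cₑ + 1.97·1.1.
Cₑ = (8.73 − 2.167) / 0.014 = 468.8 mg/L.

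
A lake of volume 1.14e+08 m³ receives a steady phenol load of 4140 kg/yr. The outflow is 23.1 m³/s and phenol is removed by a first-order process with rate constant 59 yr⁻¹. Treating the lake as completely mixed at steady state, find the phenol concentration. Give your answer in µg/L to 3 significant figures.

0.555 µg/L

Outflow Q = 23.1 m³/s × 3.156e+07 s/yr = 7.29e+08 m³/yr.
Steady-state CSTR mass balance: W = Q·C + k·V·C, so C = W/(Q + kV).
Q + kV = 7.29e+08 + 59·1.14e+08 = 7.455e+09 m³/yr.
C = 4140/7.455e+09 = 5.553e-07 kg/m³ = 0.0005553 mg/L = 0.5553 µg/L.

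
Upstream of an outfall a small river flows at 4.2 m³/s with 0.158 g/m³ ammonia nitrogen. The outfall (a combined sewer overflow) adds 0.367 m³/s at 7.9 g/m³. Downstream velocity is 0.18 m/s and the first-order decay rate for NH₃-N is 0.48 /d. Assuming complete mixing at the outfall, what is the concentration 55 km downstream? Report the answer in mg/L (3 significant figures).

0.143 mg/L

After complete mixing, C₀ = (0.367·7.9 + 4.2·0.158) / 4.567 = 0.7801 mg/L.
Travel time t = 5.5e+04 m / 0.18 m/s = 3.056e+05 s = 3.537 d.
C = 0.7801·exp(−0.48·3.537) = 0.7801·0.1831 = 0.1429 mg/L.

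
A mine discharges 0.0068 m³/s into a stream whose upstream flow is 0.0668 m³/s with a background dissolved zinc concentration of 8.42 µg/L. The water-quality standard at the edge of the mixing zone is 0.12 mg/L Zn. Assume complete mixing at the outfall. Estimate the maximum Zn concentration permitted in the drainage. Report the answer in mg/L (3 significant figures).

8.42 µg/L = 0.00842 mg/L.
Mass balance: 0.12·0.0736 = 0.0068·Cₑ + 0.0668·0.00842.
Cₑ = (0.008832 − 0.0005625) / 0.0068 = 1.216 mg/L.

1.22 mg/L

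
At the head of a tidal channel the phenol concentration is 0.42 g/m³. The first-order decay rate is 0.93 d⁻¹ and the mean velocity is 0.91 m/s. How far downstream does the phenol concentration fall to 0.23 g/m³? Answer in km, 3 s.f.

From C = C₀·e^(−kt), t = ln(C₀/C)/k = ln(0.42/0.23)/0.93 = 0.6022/0.93 = 0.6475 d.
Distance = v·t = 0.91 m/s × 5.594e+04 s = 5.091e+04 m = 50.91 km.

50.9 km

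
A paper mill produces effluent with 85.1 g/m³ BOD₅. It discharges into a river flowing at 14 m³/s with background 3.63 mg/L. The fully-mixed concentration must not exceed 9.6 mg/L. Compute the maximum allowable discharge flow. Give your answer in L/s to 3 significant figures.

1110 L/s

Mass balance at complete mixing: C_std·(Q_w + Q_r) = Q_w·C_e + Q_r·C_b.
Rearranging, Q_w = Q_r·(C_std − C_b)/(C_e − C_std) = 14·(9.6 − 3.63) / (85.1 − 9.6) = 1.107 m³/s.
= 1107 L/s.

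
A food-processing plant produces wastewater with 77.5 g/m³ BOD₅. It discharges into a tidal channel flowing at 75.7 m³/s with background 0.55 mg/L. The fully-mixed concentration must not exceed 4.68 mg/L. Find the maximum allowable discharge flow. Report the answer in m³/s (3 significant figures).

4.29 m³/s

Mass balance at complete mixing: C_std·(Q_w + Q_r) = Q_w·C_e + Q_r·C_b.
Rearranging, Q_w = Q_r·(C_std − C_b)/(C_e − C_std) = 75.7·(4.68 − 0.55) / (77.5 − 4.68) = 4.293 m³/s.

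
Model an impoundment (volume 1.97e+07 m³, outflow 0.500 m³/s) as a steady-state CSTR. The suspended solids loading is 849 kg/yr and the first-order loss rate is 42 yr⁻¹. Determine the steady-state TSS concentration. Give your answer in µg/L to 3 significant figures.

1.01 µg/L

Outflow Q = 0.500 m³/s × 3.156e+07 s/yr = 1.578e+07 m³/yr.
Steady-state CSTR mass balance: W = Q·C + k·V·C, so C = W/(Q + kV).
Q + kV = 1.578e+07 + 42·1.97e+07 = 8.432e+08 m³/yr.
C = 849/8.432e+08 = 1.007e-06 kg/m³ = 0.001007 mg/L = 1.007 µg/L.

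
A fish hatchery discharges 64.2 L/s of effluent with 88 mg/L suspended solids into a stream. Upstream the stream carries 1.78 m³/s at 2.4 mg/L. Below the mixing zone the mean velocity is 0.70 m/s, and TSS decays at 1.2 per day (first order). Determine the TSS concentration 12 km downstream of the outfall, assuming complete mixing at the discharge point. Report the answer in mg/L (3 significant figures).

64.2 L/s = 0.0642 m³/s.
After complete mixing, C₀ = (0.0642·88 + 1.78·2.4) / 1.844 = 5.38 mg/L.
Travel time t = 1.2e+04 m / 0.70 m/s = 1.714e+04 s = 0.1984 d.
C = 5.38·exp(−1.2·0.1984) = 5.38·0.7881 = 4.24 mg/L.

4.24 mg/L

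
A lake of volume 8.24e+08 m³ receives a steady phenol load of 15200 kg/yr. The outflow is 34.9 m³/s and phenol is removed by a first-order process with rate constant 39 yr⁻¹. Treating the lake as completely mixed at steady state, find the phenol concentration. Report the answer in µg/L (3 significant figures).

Outflow Q = 34.9 m³/s × 3.156e+07 s/yr = 1.101e+09 m³/yr.
Steady-state CSTR mass balance: W = Q·C + k·V·C, so C = W/(Q + kV).
Q + kV = 1.101e+09 + 39·8.24e+08 = 3.324e+10 m³/yr.
C = 15200/3.324e+10 = 4.573e-07 kg/m³ = 0.0004573 mg/L = 0.4573 µg/L.

0.457 µg/L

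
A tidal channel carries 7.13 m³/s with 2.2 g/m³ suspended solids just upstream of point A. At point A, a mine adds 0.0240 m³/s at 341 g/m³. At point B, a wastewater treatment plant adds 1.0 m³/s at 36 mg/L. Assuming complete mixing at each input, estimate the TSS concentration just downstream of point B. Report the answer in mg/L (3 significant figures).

After input A: C = (7.13·2.2 + 0.024·341) / 7.154 = 3.337 mg/L.
After input B: C = (7.154·3.337 + 1·36) / 8.154 = 7.342 mg/L.

7.34 mg/L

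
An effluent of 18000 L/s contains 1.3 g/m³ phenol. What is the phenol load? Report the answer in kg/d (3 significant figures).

18000 L/s = 18 m³/s.
Mass flux = Q·C = 18 m³/s × 1.3 g/m³ = 23.4 g/s.
= 23.4 g/s × 86.4 = 2022 kg/d.

2020 kg/d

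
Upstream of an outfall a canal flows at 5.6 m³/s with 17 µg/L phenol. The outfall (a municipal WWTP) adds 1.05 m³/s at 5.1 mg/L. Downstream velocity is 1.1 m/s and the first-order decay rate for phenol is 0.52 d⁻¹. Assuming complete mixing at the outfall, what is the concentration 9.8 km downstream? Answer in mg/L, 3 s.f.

0.777 mg/L

17 µg/L = 0.017 mg/L.
After complete mixing, C₀ = (1.05·5.1 + 5.6·0.017) / 6.65 = 0.8196 mg/L.
Travel time t = 9800 m / 1.1 m/s = 8909 s = 0.1031 d.
C = 0.8196·exp(−0.52·0.1031) = 0.8196·0.9478 = 0.7768 mg/L.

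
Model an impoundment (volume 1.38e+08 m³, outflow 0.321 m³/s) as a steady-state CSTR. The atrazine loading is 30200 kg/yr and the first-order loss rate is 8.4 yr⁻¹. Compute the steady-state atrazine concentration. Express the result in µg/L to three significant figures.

Outflow Q = 0.321 m³/s × 3.156e+07 s/yr = 1.013e+07 m³/yr.
Steady-state CSTR mass balance: W = Q·C + k·V·C, so C = W/(Q + kV).
Q + kV = 1.013e+07 + 8.4·1.38e+08 = 1.169e+09 m³/yr.
C = 30200/1.169e+09 = 2.583e-05 kg/m³ = 0.02583 mg/L = 25.83 µg/L.

25.8 µg/L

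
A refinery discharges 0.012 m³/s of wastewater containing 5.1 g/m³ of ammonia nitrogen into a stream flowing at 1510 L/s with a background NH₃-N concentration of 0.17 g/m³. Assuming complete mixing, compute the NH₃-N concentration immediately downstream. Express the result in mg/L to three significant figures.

0.209 mg/L

1510 L/s = 1.51 m³/s.
Flow-weighted mixing gives C = (0.012·5.1 + 1.51·0.17) / (0.012 + 1.51) = 0.3179/1.522 = 0.2089 mg/L.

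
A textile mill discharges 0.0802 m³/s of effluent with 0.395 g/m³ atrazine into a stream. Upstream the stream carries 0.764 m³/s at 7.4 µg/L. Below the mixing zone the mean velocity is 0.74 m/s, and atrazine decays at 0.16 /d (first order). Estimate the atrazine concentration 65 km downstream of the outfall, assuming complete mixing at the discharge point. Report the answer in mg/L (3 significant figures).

7.4 µg/L = 0.0074 mg/L.
After complete mixing, C₀ = (0.0802·0.395 + 0.764·0.0074) / 0.8442 = 0.04422 mg/L.
Travel time t = 6.5e+04 m / 0.74 m/s = 8.784e+04 s = 1.017 d.
C = 0.04422·exp(−0.16·1.017) = 0.04422·0.8499 = 0.03758 mg/L.

0.0376 mg/L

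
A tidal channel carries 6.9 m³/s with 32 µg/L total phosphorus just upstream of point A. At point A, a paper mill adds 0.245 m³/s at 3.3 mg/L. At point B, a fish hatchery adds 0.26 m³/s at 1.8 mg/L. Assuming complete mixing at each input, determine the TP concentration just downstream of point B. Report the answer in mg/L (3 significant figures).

0.202 mg/L

32 µg/L = 0.032 mg/L.
After input A: C = (6.9·0.032 + 0.245·3.3) / 7.145 = 0.1441 mg/L.
After input B: C = (7.145·0.1441 + 0.26·1.8) / 7.405 = 0.2022 mg/L.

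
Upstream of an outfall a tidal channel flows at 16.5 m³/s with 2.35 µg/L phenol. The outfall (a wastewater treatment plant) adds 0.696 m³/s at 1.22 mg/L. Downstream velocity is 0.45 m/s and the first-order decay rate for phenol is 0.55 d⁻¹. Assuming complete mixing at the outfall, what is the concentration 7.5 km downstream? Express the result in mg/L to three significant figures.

2.35 µg/L = 0.00235 mg/L.
After complete mixing, C₀ = (0.696·1.22 + 16.5·0.00235) / 17.2 = 0.05163 mg/L.
Travel time t = 7500 m / 0.45 m/s = 1.667e+04 s = 0.1929 d.
C = 0.05163·exp(−0.55·0.1929) = 0.05163·0.8993 = 0.04644 mg/L.

0.0464 mg/L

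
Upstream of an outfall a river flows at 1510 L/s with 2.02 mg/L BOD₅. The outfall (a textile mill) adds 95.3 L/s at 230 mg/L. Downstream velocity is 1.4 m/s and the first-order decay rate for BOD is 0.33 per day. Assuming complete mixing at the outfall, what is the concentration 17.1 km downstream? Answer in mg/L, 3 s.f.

14.8 mg/L

95.3 L/s = 0.0953 m³/s.
1510 L/s = 1.51 m³/s.
After complete mixing, C₀ = (0.0953·230 + 1.51·2.02) / 1.605 = 15.55 mg/L.
Travel time t = 1.71e+04 m / 1.4 m/s = 1.221e+04 s = 0.1414 d.
C = 15.55·exp(−0.33·0.1414) = 15.55·0.9544 = 14.85 mg/L.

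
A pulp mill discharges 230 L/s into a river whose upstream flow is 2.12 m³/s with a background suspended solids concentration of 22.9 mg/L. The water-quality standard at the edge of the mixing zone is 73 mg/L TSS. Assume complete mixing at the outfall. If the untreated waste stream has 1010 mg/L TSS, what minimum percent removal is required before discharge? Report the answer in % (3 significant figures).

47.1 %

230 L/s = 0.23 m³/s.
Mass balance: 73·2.35 = 0.23·Cₑ + 2.12·22.9.
Cₑ = (171.6 − 48.55) / 0.23 = 534.8 mg/L.
Required removal = 1 − 534.8/1010 = 47.05 %.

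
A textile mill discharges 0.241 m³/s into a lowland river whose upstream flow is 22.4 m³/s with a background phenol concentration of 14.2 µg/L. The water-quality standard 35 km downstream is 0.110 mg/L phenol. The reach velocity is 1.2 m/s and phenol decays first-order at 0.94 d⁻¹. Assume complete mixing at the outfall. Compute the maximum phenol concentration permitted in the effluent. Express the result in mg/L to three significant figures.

14.2 µg/L = 0.0142 mg/L.
Travel time to the compliance point: t = 3.5e+04/1.2 = 2.917e+04 s = 0.3376 d; decay factor exp(−0.94·0.3376) = 0.7281.
So the concentration just after mixing may be at most 0.11/0.7281 = 0.1511 mg/L.
Mass balance: 0.1511·22.64 = 0.241·Cₑ + 22.4·0.0142.
Cₑ = (3.421 − 0.3181) / 0.241 = 12.87 mg/L.

12.9 mg/L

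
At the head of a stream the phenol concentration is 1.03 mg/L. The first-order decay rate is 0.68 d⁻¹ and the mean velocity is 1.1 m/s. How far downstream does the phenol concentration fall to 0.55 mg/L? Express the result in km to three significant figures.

87.7 km

From C = C₀·e^(−kt), t = ln(C₀/C)/k = ln(1.03/0.55)/0.68 = 0.6274/0.68 = 0.9226 d.
Distance = v·t = 1.1 m/s × 7.972e+04 s = 8.769e+04 m = 87.69 km.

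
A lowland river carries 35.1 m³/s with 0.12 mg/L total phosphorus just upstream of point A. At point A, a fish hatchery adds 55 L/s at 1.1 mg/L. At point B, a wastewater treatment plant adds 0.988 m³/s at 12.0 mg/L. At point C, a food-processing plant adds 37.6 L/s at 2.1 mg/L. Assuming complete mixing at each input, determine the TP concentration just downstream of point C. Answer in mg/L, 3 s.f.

0.448 mg/L

55 L/s = 0.055 m³/s.
After input A: C = (35.1·0.12 + 0.055·1.1) / 35.16 = 0.1215 mg/L.
After input B: C = (35.16·0.1215 + 0.988·12) / 36.14 = 0.4462 mg/L.
37.6 L/s = 0.0376 m³/s.
After input C: C = (36.14·0.4462 + 0.0376·2.1) / 36.18 = 0.448 mg/L.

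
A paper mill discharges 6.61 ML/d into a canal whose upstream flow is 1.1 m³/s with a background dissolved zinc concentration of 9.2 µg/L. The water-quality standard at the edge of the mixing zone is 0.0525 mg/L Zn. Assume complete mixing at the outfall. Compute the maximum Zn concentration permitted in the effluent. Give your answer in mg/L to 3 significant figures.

6.61 ML/d = 0.0765 m³/s.
9.2 µg/L = 0.0092 mg/L.
Mass balance: 0.0525·1.177 = 0.0765·Cₑ + 1.1·0.0092.
Cₑ = (0.06177 − 0.01012) / 0.0765 = 0.6751 mg/L.

0.675 mg/L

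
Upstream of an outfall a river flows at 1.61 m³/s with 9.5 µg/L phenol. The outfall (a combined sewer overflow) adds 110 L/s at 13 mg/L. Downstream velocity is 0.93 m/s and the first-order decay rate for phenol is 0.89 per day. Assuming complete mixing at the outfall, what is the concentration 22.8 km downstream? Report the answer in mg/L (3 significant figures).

110 L/s = 0.11 m³/s.
9.5 µg/L = 0.0095 mg/L.
After complete mixing, C₀ = (0.11·13 + 1.61·0.0095) / 1.72 = 0.8403 mg/L.
Travel time t = 2.28e+04 m / 0.93 m/s = 2.452e+04 s = 0.2838 d.
C = 0.8403·exp(−0.89·0.2838) = 0.8403·0.7768 = 0.6528 mg/L.

0.653 mg/L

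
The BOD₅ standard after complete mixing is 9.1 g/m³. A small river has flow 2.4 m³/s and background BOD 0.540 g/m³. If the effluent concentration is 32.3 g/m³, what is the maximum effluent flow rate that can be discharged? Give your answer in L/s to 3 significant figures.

886 L/s

Mass balance at complete mixing: C_std·(Q_w + Q_r) = Q_w·C_e + Q_r·C_b.
Rearranging, Q_w = Q_r·(C_std − C_b)/(C_e − C_std) = 2.4·(9.1 − 0.54) / (32.3 − 9.1) = 0.8855 m³/s.
= 885.5 L/s.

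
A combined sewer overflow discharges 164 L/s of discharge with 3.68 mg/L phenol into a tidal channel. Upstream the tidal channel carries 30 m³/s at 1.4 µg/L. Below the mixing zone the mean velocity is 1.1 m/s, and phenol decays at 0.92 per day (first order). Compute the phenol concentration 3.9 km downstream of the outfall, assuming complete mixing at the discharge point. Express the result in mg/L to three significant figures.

164 L/s = 0.164 m³/s.
1.4 µg/L = 0.0014 mg/L.
After complete mixing, C₀ = (0.164·3.68 + 30·0.0014) / 30.16 = 0.0214 mg/L.
Travel time t = 3900 m / 1.1 m/s = 3545 s = 0.04104 d.
C = 0.0214·exp(−0.92·0.04104) = 0.0214·0.963 = 0.02061 mg/L.

0.0206 mg/L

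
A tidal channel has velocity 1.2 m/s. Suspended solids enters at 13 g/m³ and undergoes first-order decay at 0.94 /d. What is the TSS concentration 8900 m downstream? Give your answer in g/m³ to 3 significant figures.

Travel time t = 8900 m / 1.2 m/s = 8900/1.2 = 7417 s = 0.08584 d.
First-order decay: C = 13·exp(−0.94·0.08584) = 13·0.9225 = 11.99 g/m³.

12.0 g/m³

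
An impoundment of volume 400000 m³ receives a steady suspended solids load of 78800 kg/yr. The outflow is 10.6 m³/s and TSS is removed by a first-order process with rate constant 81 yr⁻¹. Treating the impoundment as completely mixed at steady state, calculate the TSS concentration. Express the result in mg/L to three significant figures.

0.215 mg/L

Outflow Q = 10.6 m³/s × 3.156e+07 s/yr = 3.345e+08 m³/yr.
Steady-state CSTR mass balance: W = Q·C + k·V·C, so C = W/(Q + kV).
Q + kV = 3.345e+08 + 81·400000 = 3.669e+08 m³/yr.
C = 78800/3.669e+08 = 0.0002148 kg/m³ = 0.2148 mg/L.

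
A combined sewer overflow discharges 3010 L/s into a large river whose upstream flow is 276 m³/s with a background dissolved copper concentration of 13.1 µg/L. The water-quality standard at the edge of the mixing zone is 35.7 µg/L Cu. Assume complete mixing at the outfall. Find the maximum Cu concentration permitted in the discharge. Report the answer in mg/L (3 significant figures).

2.11 mg/L

3010 L/s = 3.01 m³/s.
13.1 µg/L = 0.0131 mg/L.
35.7 µg/L = 0.0357 mg/L.
Mass balance: 0.0357·279 = 3.01·Cₑ + 276·0.0131.
Cₑ = (9.961 − 3.616) / 3.01 = 2.108 mg/L.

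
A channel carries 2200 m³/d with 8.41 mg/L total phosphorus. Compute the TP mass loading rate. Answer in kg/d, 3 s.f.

18.5 kg/d

2200 m³/d = 0.02546 m³/s.
Mass flux = Q·C = 0.02546 m³/s × 8.41 g/m³ = 0.2141 g/s.
= 0.2141 g/s × 86.4 = 18.5 kg/d.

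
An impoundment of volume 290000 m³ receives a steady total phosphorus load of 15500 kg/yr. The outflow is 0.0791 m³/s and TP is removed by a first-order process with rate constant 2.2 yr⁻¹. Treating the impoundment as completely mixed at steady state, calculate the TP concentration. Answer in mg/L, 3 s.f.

Outflow Q = 0.0791 m³/s × 3.156e+07 s/yr = 2.496e+06 m³/yr.
Steady-state CSTR mass balance: W = Q·C + k·V·C, so C = W/(Q + kV).
Q + kV = 2.496e+06 + 2.2·290000 = 3.134e+06 m³/yr.
C = 15500/3.134e+06 = 0.004945 kg/m³ = 4.945 mg/L.

4.95 mg/L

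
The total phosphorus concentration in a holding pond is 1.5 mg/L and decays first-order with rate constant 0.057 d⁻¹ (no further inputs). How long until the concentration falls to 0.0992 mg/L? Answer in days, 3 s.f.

47.7 d

t = ln(C₀/C)/k = ln(1.5/0.0992)/0.057 = 2.716/0.057 = 47.65 d.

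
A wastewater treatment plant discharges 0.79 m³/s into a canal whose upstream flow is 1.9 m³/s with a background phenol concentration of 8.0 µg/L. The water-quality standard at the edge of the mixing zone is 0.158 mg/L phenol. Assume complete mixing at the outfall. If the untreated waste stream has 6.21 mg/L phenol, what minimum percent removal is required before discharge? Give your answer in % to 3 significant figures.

8.0 µg/L = 0.008 mg/L.
Mass balance: 0.158·2.69 = 0.79·Cₑ + 1.9·0.008.
Cₑ = (0.425 − 0.0152) / 0.79 = 0.5188 mg/L.
Required removal = 1 − 0.5188/6.21 = 91.65 %.

91.6 %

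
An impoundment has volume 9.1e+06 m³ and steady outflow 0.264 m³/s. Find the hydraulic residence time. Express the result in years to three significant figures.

1.09 yr

Q = 0.264 m³/s × 3.156e+07 s/yr = 8.331e+06 m³/yr.
Hydraulic residence time τ = V/Q = 9.1e+06/8.331e+06 = 1.092 yr.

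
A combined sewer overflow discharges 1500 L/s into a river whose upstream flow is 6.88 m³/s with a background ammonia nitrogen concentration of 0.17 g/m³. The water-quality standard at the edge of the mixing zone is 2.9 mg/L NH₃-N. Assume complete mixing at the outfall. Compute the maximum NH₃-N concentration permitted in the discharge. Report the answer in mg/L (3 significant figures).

1500 L/s = 1.5 m³/s.
Mass balance: 2.9·8.38 = 1.5·Cₑ + 6.88·0.17.
Cₑ = (24.3 − 1.17) / 1.5 = 15.42 mg/L.

15.4 mg/L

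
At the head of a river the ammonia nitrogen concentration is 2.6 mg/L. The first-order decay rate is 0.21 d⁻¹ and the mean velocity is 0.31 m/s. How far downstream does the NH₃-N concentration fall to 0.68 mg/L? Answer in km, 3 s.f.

171 km

From C = C₀·e^(−kt), t = ln(C₀/C)/k = ln(2.6/0.68)/0.21 = 1.341/0.21 = 6.387 d.
Distance = v·t = 0.31 m/s × 5.518e+05 s = 1.711e+05 m = 171.1 km.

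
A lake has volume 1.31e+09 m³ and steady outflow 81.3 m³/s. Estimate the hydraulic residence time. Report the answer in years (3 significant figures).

0.511 yr

Q = 81.3 m³/s × 3.156e+07 s/yr = 2.566e+09 m³/yr.
Hydraulic residence time τ = V/Q = 1.31e+09/2.566e+09 = 0.5106 yr.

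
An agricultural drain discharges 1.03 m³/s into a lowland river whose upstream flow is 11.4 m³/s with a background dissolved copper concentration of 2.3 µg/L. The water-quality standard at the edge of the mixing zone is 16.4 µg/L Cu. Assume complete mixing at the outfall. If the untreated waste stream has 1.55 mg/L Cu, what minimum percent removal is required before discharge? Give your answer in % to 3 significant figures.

2.3 µg/L = 0.0023 mg/L.
16.4 µg/L = 0.0164 mg/L.
Mass balance: 0.0164·12.43 = 1.03·Cₑ + 11.4·0.0023.
Cₑ = (0.2039 − 0.02622) / 1.03 = 0.1725 mg/L.
Required removal = 1 − 0.1725/1.55 = 88.87 %.

88.9 %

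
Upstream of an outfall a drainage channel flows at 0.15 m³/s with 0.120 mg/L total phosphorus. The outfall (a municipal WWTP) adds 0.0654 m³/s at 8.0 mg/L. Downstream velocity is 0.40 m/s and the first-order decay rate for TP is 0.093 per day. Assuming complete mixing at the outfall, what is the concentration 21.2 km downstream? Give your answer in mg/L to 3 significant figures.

After complete mixing, C₀ = (0.0654·8 + 0.15·0.12) / 0.2154 = 2.513 mg/L.
Travel time t = 2.12e+04 m / 0.40 m/s = 5.3e+04 s = 0.6134 d.
C = 2.513·exp(−0.093·0.6134) = 2.513·0.9445 = 2.373 mg/L.

2.37 mg/L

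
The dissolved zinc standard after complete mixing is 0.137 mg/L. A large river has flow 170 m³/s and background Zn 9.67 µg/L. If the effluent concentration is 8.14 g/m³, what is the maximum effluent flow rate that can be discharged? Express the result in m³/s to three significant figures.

2.70 m³/s

9.67 µg/L = 0.00967 mg/L.
Mass balance at complete mixing: C_std·(Q_w + Q_r) = Q_w·C_e + Q_r·C_b.
Rearranging, Q_w = Q_r·(C_std − C_b)/(C_e − C_std) = 170·(0.137 − 0.00967) / (8.14 − 0.137) = 2.705 m³/s.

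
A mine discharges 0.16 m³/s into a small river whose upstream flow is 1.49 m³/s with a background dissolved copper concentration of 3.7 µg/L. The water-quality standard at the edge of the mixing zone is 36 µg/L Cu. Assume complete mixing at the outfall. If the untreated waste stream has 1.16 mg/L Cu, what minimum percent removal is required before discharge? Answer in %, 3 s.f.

71.0 %

3.7 µg/L = 0.0037 mg/L.
36 µg/L = 0.036 mg/L.
Mass balance: 0.036·1.65 = 0.16·Cₑ + 1.49·0.0037.
Cₑ = (0.0594 − 0.005513) / 0.16 = 0.3368 mg/L.
Required removal = 1 − 0.3368/1.16 = 70.97 %.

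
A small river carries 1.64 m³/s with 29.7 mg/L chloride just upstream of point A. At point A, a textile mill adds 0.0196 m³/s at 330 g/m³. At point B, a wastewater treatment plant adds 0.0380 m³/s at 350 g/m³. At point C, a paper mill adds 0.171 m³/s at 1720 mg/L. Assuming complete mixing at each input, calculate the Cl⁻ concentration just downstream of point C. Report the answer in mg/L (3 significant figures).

After input A: C = (1.64·29.7 + 0.0196·330) / 1.66 = 33.25 mg/L.
After input B: C = (1.66·33.25 + 0.038·350) / 1.698 = 40.34 mg/L.
After input C: C = (1.698·40.34 + 0.171·1720) / 1.869 = 194 mg/L.

194 mg/L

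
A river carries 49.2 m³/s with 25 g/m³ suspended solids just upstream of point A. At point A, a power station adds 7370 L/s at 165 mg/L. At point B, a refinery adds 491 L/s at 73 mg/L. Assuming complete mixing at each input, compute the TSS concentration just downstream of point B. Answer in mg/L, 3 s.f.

43.5 mg/L

7370 L/s = 7.37 m³/s.
After input A: C = (49.2·25 + 7.37·165) / 56.57 = 43.24 mg/L.
491 L/s = 0.491 m³/s.
After input B: C = (56.57·43.24 + 0.491·73) / 57.06 = 43.5 mg/L.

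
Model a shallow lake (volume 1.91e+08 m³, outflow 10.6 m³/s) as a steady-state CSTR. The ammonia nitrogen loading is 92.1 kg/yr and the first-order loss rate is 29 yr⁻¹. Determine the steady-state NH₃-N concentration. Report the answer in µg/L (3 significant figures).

0.0157 µg/L

Outflow Q = 10.6 m³/s × 3.156e+07 s/yr = 3.345e+08 m³/yr.
Steady-state CSTR mass balance: W = Q·C + k·V·C, so C = W/(Q + kV).
Q + kV = 3.345e+08 + 29·1.91e+08 = 5.874e+09 m³/yr.
C = 92.1/5.874e+09 = 1.568e-08 kg/m³ = 1.568e-05 mg/L = 0.01568 µg/L.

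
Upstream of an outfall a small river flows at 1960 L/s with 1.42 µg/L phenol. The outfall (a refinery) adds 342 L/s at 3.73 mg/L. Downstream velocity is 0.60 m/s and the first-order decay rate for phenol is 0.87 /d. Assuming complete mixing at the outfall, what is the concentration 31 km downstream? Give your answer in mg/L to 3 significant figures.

0.330 mg/L

342 L/s = 0.342 m³/s.
1960 L/s = 1.96 m³/s.
1.42 µg/L = 0.00142 mg/L.
After complete mixing, C₀ = (0.342·3.73 + 1.96·0.00142) / 2.302 = 0.5554 mg/L.
Travel time t = 3.1e+04 m / 0.60 m/s = 5.167e+04 s = 0.598 d.
C = 0.5554·exp(−0.87·0.598) = 0.5554·0.5944 = 0.3301 mg/L.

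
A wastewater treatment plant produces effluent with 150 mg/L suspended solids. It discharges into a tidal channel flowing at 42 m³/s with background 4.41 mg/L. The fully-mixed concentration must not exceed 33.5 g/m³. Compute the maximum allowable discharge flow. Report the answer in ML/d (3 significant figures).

Mass balance at complete mixing: C_std·(Q_w + Q_r) = Q_w·C_e + Q_r·C_b.
Rearranging, Q_w = Q_r·(C_std − C_b)/(C_e − C_std) = 42·(33.5 − 4.41) / (150 − 33.5) = 10.49 m³/s.
= 906.1 ML/d.

906 ML/d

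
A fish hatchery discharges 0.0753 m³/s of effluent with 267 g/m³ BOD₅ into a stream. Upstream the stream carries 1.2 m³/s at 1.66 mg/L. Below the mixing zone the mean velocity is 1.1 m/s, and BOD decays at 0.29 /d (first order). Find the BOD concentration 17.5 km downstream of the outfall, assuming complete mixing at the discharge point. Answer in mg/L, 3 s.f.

After complete mixing, C₀ = (0.0753·267 + 1.2·1.66) / 1.275 = 17.33 mg/L.
Travel time t = 1.75e+04 m / 1.1 m/s = 1.591e+04 s = 0.1841 d.
C = 17.33·exp(−0.29·0.1841) = 17.33·0.948 = 16.43 mg/L.

16.4 mg/L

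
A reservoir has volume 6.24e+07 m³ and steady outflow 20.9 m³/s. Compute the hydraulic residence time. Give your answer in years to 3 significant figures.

0.0946 yr

Q = 20.9 m³/s × 3.156e+07 s/yr = 6.596e+08 m³/yr.
Hydraulic residence time τ = V/Q = 6.24e+07/6.596e+08 = 0.09461 yr.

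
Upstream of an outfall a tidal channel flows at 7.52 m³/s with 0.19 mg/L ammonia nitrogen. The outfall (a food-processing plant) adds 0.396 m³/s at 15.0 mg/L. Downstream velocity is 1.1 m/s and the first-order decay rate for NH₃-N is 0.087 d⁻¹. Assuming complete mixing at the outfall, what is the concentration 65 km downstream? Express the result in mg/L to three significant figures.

0.877 mg/L

After complete mixing, C₀ = (0.396·15 + 7.52·0.19) / 7.916 = 0.9309 mg/L.
Travel time t = 6.5e+04 m / 1.1 m/s = 5.909e+04 s = 0.6839 d.
C = 0.9309·exp(−0.087·0.6839) = 0.9309·0.9422 = 0.8771 mg/L.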